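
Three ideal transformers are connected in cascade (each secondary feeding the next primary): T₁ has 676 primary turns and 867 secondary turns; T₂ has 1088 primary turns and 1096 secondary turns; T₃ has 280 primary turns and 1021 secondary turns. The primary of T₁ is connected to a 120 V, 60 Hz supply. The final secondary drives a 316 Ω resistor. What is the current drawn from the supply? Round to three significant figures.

I_supply ≈ 8.43 A

Secondary of T₁: V = 120.00 × 867/676 = 153.91 V.
Secondary of T₂: V = 153.91 × 1096/1088 = 155.04 V.
Secondary of T₃: V = 155.04 × 1021/280 = 565.33 V.
I_load = 565.33/316 = 1.7890 A, so P_out = 565.33 × 1.7890 = 1011.4 W.
All ideal ⇒ P_in = P_out, so I_supply = 1011.4/120 = 8.43 A.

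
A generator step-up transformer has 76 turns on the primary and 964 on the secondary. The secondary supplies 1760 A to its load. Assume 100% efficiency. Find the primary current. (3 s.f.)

I_p ≈ 22300 A

For an ideal transformer I_p/I_s = N_s/N_p, so I_p = 1760 × 964/76 = 22300 A.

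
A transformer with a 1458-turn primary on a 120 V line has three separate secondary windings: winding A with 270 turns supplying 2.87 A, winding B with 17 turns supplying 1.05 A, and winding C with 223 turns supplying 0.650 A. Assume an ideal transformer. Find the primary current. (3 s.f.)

V_A = 120 × 270/1458 = 22.222 V; V_B = 120 × 17/1458 = 1.3992 V; V_C = 120 × 223/1458 = 18.354 V.
P_out = V_A I_A + V_B I_B + V_C I_C = 22.222×2.87 + 1.3992×1.05 + 18.354×0.650 = 63.778 + 1.4691 + 11.930 = 77.177 W.
Ideal ⇒ P_in = P_out, so I_p = P_out/V_p = 77.177/120 = 0.643 A.

I_p ≈ 0.643 A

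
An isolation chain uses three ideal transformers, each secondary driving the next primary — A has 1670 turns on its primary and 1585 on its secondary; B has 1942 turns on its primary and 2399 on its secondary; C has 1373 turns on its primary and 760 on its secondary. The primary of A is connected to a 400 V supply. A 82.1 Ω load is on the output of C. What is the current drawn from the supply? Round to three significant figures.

Secondary of A: V = 400.00 × 1585/1670 = 379.64 V.
Secondary of B: V = 379.64 × 2399/1942 = 468.98 V.
Secondary of C: V = 468.98 × 760/1373 = 259.60 V.
I_load = 259.60/82.1 = 3.1619 A, so P_out = 259.60 × 3.1619 = 820.82 W.
All ideal ⇒ P_in = P_out, so I_supply = 820.82/400 = 2.05 A.

I_supply ≈ 2.05 A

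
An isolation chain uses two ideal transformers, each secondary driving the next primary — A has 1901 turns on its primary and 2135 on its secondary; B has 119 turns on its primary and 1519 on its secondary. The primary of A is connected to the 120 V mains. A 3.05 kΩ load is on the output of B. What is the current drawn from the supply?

After A: V = 120.00 × 2135/1901 = 134.77 V.
After B: V = 134.77 × 1519/119 = 1720.3 V.
I_load = 1720.3/3050 = 0.56404 A, so P_out = 1720.3 × 0.56404 = 970.32 W.
All ideal ⇒ P_in = P_out, so I_supply = 970.32/120 = 8.09 A.

I_supply ≈ 8.09 A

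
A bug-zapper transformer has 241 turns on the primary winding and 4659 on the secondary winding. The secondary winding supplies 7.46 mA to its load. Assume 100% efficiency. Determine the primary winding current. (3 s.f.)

For an ideal transformer I_p/I_s = N_s/N_p, so I_p = 0.00746 × 4659/241 = 0.144 A.

I_p ≈ 0.144 A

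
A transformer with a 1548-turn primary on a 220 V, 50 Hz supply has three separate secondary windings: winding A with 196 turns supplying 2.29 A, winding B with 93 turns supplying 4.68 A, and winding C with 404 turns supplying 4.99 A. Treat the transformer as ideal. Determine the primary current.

I_p ≈ 1.87 A

V_A = 220 × 196/1548 = 27.855 V; V_B = 220 × 93/1548 = 13.217 V; V_C = 220 × 404/1548 = 57.416 V.
P_out = V_A I_A + V_B I_B + V_C I_C = 27.855×2.29 + 13.217×4.68 + 57.416×4.99 = 63.789 + 61.856 + 286.51 = 412.15 W.
Ideal ⇒ P_in = P_out, so I_p = P_out/V_p = 412.15/220 = 1.87 A.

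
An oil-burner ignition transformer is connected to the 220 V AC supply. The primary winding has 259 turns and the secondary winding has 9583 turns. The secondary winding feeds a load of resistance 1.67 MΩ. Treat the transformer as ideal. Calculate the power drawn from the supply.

V_s = V_p × N_s/N_p = 220 × 9583/259 = 8140.0 V.
I_s = V_s/R = 8140.0/(1.67×10^6) = 0.0048743 A.
I_p = I_s × N_s/N_p = 0.0048743 × 9583/259 = 0.18035 A.
P = V_p I_p = 220 × 0.18035 = 39.7 W.

P ≈ 39.7 W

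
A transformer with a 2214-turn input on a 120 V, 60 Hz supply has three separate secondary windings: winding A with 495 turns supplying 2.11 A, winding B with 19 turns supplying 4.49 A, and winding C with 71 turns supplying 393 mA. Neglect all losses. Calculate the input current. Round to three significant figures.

V_A = 120 × 495/2214 = 26.829 V; V_B = 120 × 19/2214 = 1.0298 V; V_C = 120 × 71/2214 = 3.8482 V.
P_out = V_A I_A + V_B I_B + V_C I_C = 26.829×2.11 + 1.0298×4.49 + 3.8482×0.393 = 56.610 + 4.6238 + 1.5124 = 62.746 W.
Ideal ⇒ P_in = P_out, so I_in = P_out/V_in = 62.746/120 = 0.523 A.

I_in ≈ 0.523 A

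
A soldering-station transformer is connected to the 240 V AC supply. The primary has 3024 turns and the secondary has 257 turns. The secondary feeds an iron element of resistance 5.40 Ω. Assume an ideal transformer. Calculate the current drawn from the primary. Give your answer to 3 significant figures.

V_s = V_p × N_s/N_p = 240 × 257/3024 = 20.397 V.
I_s = V_s/R = 20.397/5.40 = 3.7772 A.
For an ideal transformer I_p N_p = I_s N_s, so I_p = 3.7772 × 257/3024 = 0.321 A.

I_p ≈ 0.321 A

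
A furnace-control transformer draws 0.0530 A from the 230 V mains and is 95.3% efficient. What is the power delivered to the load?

P_in = V_p I_p = 230 × 0.0530 = 12.190 W.
P_out = η P_in = 0.953 × 12.190 = 11.6 W.

P_out ≈ 11.6 W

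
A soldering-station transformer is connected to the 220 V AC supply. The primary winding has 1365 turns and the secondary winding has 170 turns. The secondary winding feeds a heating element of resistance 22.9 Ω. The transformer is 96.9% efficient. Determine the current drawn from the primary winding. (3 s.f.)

V_s = 220 × 170/1365 = 27.399 V.
I_s = V_s/R = 27.399/22.9 = 1.1965 A.
P_out = V_s I_s = 27.399 × 1.1965 = 32.783 W.
P_in = P_out/η = 32.783/0.969 = 33.831 W.
I_p = P_in/V_p = 33.831/220 = 0.154 A.

I_p ≈ 0.154 A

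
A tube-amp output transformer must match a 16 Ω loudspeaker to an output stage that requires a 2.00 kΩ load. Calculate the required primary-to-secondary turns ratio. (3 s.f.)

N_p/N_s ≈ 11.2

Z_p/Z_s = (N_p/N_s)², so N_p/N_s = √(2000/16) = √125 = 11.2.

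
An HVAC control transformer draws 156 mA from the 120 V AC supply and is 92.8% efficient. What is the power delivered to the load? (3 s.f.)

P_in = V_in I_in = 120 × 0.156 = 18.720 W.
P_out = η P_in = 0.928 × 18.720 = 17.4 W.

P_out ≈ 17.4 W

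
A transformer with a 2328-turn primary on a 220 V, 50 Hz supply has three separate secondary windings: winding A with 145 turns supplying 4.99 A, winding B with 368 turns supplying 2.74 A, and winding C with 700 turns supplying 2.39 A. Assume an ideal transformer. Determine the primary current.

I_p ≈ 1.46 A

V_A = 220 × 145/2328 = 13.703 V; V_B = 220 × 368/2328 = 34.777 V; V_C = 220 × 700/2328 = 66.151 V.
P_out = V_A I_A + V_B I_B + V_C I_C = 13.703×4.99 + 34.777×2.74 + 66.151×2.39 = 68.377 + 95.288 + 158.10 = 321.77 W.
Ideal ⇒ P_in = P_out, so I_p = P_out/V_p = 321.77/220 = 1.46 A.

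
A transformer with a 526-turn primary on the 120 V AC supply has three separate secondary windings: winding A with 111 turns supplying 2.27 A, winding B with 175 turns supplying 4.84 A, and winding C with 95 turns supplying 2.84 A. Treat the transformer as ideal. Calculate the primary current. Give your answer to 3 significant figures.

I_p ≈ 2.60 A

V_A = 120 × 111/526 = 25.323 V; V_B = 120 × 175/526 = 39.924 V; V_C = 120 × 95/526 = 21.673 V.
P_out = V_A I_A + V_B I_B + V_C I_C = 25.323×2.27 + 39.924×4.84 + 21.673×2.84 = 57.484 + 193.23 + 61.551 = 312.27 W.
Ideal ⇒ P_in = P_out, so I_p = P_out/V_p = 312.27/120 = 2.60 A.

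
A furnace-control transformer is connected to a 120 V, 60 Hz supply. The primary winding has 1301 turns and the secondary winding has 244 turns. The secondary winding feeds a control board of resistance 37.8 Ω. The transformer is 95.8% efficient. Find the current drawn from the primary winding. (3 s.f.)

I_p ≈ 0.117 A

V_s = 120 × 244/1301 = 22.506 V.
I_s = V_s/R = 22.506/37.8 = 0.59539 A.
P_out = V_s I_s = 22.506 × 0.59539 = 13.400 W.
P_in = P_out/η = 13.400/0.958 = 13.987 W.
I_p = P_in/V_p = 13.987/120 = 0.117 A.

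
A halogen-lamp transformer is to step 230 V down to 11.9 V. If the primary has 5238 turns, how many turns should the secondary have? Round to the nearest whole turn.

N_s = 271 turns

N_s/N_p = V_s/V_p, so N_s = 5238 × 11.9/230 = 271.0 ≈ 271 turns.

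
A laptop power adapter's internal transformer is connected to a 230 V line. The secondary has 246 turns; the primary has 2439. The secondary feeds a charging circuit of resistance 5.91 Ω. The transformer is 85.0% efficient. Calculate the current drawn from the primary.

V_s = 230 × 246/2439 = 23.198 V.
I_s = V_s/R = 23.198/5.91 = 3.9252 A.
P_out = V_s I_s = 23.198 × 3.9252 = 91.057 W.
P_in = P_out/η = 91.057/0.850 = 107.13 W.
I_p = P_in/V_p = 107.13/230 = 0.466 A.

I_p ≈ 0.466 A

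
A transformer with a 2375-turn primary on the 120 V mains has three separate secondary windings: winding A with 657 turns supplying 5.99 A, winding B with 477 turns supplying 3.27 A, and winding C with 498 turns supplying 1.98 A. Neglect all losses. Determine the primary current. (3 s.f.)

V_A = 120 × 657/2375 = 33.196 V; V_B = 120 × 477/2375 = 24.101 V; V_C = 120 × 498/2375 = 25.162 V.
P_out = V_A I_A + V_B I_B + V_C I_C = 33.196×5.99 + 24.101×3.27 + 25.162×1.98 = 198.84 + 78.810 + 49.821 = 327.47 W.
Ideal ⇒ P_in = P_out, so I_p = P_out/V_p = 327.47/120 = 2.73 A.

I_p ≈ 2.73 A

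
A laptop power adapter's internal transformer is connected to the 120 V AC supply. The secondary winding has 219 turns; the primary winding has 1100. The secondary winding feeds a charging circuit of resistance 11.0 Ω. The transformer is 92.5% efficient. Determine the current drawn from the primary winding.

V_s = 120 × 219/1100 = 23.891 V.
I_s = V_s/R = 23.891/11.0 = 2.1719 A.
P_out = V_s I_s = 23.891 × 2.1719 = 51.889 W.
P_in = P_out/η = 51.889/0.925 = 56.096 W.
I_p = P_in/V_p = 56.096/120 = 0.467 A.

I_p ≈ 0.467 A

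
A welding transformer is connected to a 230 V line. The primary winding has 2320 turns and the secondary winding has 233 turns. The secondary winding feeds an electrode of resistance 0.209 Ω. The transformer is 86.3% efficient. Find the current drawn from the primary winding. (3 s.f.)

I_p ≈ 12.9 A

V_s = 230 × 233/2320 = 23.099 V.
I_s = V_s/R = 23.099/0.209 = 110.52 A.
P_out = V_s I_s = 23.099 × 110.52 = 2553.0 W.
P_in = P_out/η = 2553.0/0.863 = 2958.2 W.
I_p = P_in/V_p = 2958.2/230 = 12.9 A.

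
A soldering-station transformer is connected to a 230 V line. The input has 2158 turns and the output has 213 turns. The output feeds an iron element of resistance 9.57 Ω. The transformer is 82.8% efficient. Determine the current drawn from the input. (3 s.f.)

V_out = 230 × 213/2158 = 22.702 V.
I_out = V_out/R = 22.702/9.57 = 2.3722 A.
P_out = V_out I_out = 22.702 × 2.3722 = 53.852 W.
P_in = P_out/η = 53.852/0.828 = 65.038 W.
I_in = P_in/V_in = 65.038/230 = 0.283 A.

I_in ≈ 0.283 A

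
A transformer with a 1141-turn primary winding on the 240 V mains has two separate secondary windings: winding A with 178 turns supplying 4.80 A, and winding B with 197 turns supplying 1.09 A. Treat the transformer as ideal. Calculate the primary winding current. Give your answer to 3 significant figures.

I_p ≈ 0.937 A

V_A = 240 × 178/1141 = 37.441 V; V_B = 240 × 197/1141 = 41.437 V.
P_out = V_A I_A + V_B I_B = 37.441×4.80 + 41.437×1.09 = 179.72 + 45.167 = 224.88 W.
Ideal ⇒ P_in = P_out, so I_p = P_out/V_p = 224.88/240 = 0.937 A.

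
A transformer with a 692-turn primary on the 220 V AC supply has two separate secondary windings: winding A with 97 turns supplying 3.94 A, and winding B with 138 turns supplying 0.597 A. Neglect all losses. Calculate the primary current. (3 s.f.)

I_p ≈ 0.671 A

V_A = 220 × 97/692 = 30.838 V; V_B = 220 × 138/692 = 43.873 V.
P_out = V_A I_A + V_B I_B = 30.838×3.94 + 43.873×0.597 = 121.50 + 26.192 = 147.69 W.
Ideal ⇒ P_in = P_out, so I_p = P_out/V_p = 147.69/220 = 0.671 A.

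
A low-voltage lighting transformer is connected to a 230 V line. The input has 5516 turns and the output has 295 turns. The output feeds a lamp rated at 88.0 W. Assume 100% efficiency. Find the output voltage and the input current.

V_out ≈ 12.3 V, I_in ≈ 0.383 A

V_out = V_in × N_out/N_in = 230 × 295/5516 = 12.301 V.
I_out = P/V_out = 88.0/12.301 = 7.1541 A.
I_in = I_out × N_out/N_in = 7.1541 × 295/5516 = 0.383 A.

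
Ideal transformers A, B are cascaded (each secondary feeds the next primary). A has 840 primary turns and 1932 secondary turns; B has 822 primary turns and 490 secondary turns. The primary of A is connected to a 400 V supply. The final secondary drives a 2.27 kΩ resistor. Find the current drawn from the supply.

After A: V = 400.00 × 1932/840 = 920.00 V.
After B: V = 920.00 × 490/822 = 548.42 V.
I_load = 548.42/2270 = 0.24159 A, so P_out = 548.42 × 0.24159 = 132.49 W.
All ideal ⇒ P_in = P_out, so I_supply = 132.49/400 = 0.331 A.

I_supply ≈ 0.331 A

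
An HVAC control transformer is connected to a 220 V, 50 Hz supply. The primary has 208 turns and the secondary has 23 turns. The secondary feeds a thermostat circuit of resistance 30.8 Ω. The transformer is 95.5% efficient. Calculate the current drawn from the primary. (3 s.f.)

I_p ≈ 0.0915 A

V_s = 220 × 23/208 = 24.327 V.
I_s = V_s/R = 24.327/30.8 = 0.78984 A.
P_out = V_s I_s = 24.327 × 0.78984 = 19.214 W.
P_in = P_out/η = 19.214/0.955 = 20.120 W.
I_p = P_in/V_p = 20.120/220 = 0.0915 A.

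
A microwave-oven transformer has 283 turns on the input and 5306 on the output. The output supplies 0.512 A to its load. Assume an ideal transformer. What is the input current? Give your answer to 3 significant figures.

For an ideal transformer I_in/I_out = N_out/N_in, so I_in = 0.512 × 5306/283 = 9.60 A.

I_in ≈ 9.60 A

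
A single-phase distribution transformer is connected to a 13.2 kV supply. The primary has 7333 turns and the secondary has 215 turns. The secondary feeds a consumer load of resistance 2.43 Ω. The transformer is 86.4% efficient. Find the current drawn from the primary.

I_p ≈ 5.40 A

V_s = 13200 × 215/7333 = 387.02 V.
I_s = V_s/R = 387.02/2.43 = 159.27 A.
P_out = V_s I_s = 387.02 × 159.27 = 61639 W.
P_in = P_out/η = 61639/0.864 = 71341 W.
I_p = P_in/V_p = 71341/13200 = 5.40 A.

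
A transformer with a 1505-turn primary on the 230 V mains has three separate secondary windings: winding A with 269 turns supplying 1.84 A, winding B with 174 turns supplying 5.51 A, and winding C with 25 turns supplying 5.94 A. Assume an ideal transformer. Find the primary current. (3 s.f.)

I_p ≈ 1.06 A

V_A = 230 × 269/1505 = 41.110 V; V_B = 230 × 174/1505 = 26.591 V; V_C = 230 × 25/1505 = 3.8206 V.
P_out = V_A I_A + V_B I_B + V_C I_C = 41.110×1.84 + 26.591×5.51 + 3.8206×5.94 = 75.642 + 146.52 + 22.694 = 244.85 W.
Ideal ⇒ P_in = P_out, so I_p = P_out/V_p = 244.85/230 = 1.06 A.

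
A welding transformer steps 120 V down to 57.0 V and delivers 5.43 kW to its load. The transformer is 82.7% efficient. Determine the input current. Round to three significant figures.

I_in ≈ 54.7 A

P_in = P_out/η = 5430/0.827 = 6565.9 W.
I_in = P_in/V_in = 6565.9/120 = 54.7 A.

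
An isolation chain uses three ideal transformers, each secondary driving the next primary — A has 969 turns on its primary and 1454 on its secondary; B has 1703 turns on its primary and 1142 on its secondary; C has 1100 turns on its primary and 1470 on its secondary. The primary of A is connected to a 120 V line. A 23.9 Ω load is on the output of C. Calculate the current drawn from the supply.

After A: V = 120.00 × 1454/969 = 180.06 V.
After B: V = 180.06 × 1142/1703 = 120.75 V.
After C: V = 120.75 × 1470/1100 = 161.36 V.
I_load = 161.36/23.9 = 6.7515 A, so P_out = 161.36 × 6.7515 = 1089.4 W.
All ideal ⇒ P_in = P_out, so I_supply = 1089.4/120 = 9.08 A.

I_supply ≈ 9.08 A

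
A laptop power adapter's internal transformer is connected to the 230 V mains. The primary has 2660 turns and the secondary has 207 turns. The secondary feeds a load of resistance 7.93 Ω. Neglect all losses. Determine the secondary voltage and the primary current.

V_s ≈ 17.9 V, I_p ≈ 0.176 A

V_s = V_p × N_s/N_p = 230 × 207/2660 = 17.898 V.
I_s = V_s/R = 17.898/7.93 = 2.2571 A.
I_p = I_s × N_s/N_p = 2.2571 × 207/2660 = 0.176 A.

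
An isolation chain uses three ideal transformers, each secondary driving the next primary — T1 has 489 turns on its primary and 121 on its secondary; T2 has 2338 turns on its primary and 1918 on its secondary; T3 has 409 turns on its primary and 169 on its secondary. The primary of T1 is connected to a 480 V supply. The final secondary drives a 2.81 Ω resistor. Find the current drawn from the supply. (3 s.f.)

After T1: V = 480.00 × 121/489 = 118.77 V.
After T2: V = 118.77 × 1918/2338 = 97.437 V.
After T3: V = 97.437 × 169/409 = 40.261 V.
I_load = 40.261/2.81 = 14.328 A, so P_out = 40.261 × 14.328 = 576.85 W.
All ideal ⇒ P_in = P_out, so I_supply = 576.85/480 = 1.20 A.

I_supply ≈ 1.20 A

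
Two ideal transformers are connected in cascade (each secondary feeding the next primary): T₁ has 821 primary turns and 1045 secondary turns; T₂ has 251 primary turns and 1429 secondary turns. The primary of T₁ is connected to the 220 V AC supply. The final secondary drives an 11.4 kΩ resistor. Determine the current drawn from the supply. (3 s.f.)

I_supply ≈ 1.01 A

Secondary of T₁: V = 220.00 × 1045/821 = 280.02 V.
Secondary of T₂: V = 280.02 × 1429/251 = 1594.2 V.
I_load = 1594.2/11400 = 0.13985 A, so P_out = 1594.2 × 0.13985 = 222.95 W.
All ideal ⇒ P_in = P_out, so I_supply = 222.95/220 = 1.01 A.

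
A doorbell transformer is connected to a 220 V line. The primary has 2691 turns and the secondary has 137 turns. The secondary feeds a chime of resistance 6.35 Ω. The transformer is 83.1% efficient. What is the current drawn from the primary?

I_p ≈ 0.108 A

V_s = 220 × 137/2691 = 11.200 V.
I_s = V_s/R = 11.200/6.35 = 1.7638 A.
P_out = V_s I_s = 11.200 × 1.7638 = 19.755 W.
P_in = P_out/η = 19.755/0.831 = 23.773 W.
I_p = P_in/V_p = 23.773/220 = 0.108 A.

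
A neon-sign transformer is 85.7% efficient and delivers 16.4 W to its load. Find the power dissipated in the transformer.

P_in = P_out/η = 16.4/0.857 = 19.1365 W.
P_loss = P_in − P_out = 19.1365 − 16.4 = 2.74 W.

P_loss ≈ 2.74 W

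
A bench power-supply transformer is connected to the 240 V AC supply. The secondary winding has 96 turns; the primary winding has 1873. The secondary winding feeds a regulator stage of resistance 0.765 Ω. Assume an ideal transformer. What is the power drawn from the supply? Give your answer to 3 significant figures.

P ≈ 198 W

V_s = V_p × N_s/N_p = 240 × 96/1873 = 12.301 V.
I_s = V_s/R = 12.301/0.765 = 16.080 A.
I_p = I_s × N_s/N_p = 16.080 × 96/1873 = 0.82417 A.
P = V_p I_p = 240 × 0.82417 = 198 W.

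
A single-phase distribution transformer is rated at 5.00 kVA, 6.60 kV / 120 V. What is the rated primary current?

I_p = S/V_p = 5000/6600 = 0.758 A.

I_p ≈ 0.758 A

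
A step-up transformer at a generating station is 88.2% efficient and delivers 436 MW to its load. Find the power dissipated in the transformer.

P_in = P_out/η = 4.36×10^8/0.882 = 4.94331×10^8 W.
P_loss = P_in − P_out = 4.94331×10^8 − 4.36×10^8 = 5.83×10^7 W.

P_loss ≈ 5.83×10^7 W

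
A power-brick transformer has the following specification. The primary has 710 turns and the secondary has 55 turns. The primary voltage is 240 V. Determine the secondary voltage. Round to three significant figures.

V_s/V_p = N_s/N_p, so V_s = 240 × 55/710 = 18.6 V.

V_s ≈ 18.6 V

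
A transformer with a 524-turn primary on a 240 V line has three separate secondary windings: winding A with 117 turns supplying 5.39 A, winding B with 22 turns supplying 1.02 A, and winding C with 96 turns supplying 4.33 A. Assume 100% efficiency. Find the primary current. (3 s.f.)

V_A = 240 × 117/524 = 53.588 V; V_B = 240 × 22/524 = 10.076 V; V_C = 240 × 96/524 = 43.969 V.
P_out = V_A I_A + V_B I_B + V_C I_C = 53.588×5.39 + 10.076×1.02 + 43.969×4.33 = 288.84 + 10.278 + 190.39 = 489.50 W.
Ideal ⇒ P_in = P_out, so I_p = P_out/V_p = 489.50/240 = 2.04 A.

I_p ≈ 2.04 A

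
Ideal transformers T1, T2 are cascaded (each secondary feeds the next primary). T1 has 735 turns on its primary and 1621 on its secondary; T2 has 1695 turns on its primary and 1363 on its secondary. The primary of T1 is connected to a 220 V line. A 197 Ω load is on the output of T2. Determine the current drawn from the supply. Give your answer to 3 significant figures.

After T1: V = 220.00 × 1621/735 = 485.20 V.
After T2: V = 485.20 × 1363/1695 = 390.16 V.
I_load = 390.16/197 = 1.9805 A, so P_out = 390.16 × 1.9805 = 772.72 W.
All ideal ⇒ P_in = P_out, so I_supply = 772.72/220 = 3.51 A.

I_supply ≈ 3.51 A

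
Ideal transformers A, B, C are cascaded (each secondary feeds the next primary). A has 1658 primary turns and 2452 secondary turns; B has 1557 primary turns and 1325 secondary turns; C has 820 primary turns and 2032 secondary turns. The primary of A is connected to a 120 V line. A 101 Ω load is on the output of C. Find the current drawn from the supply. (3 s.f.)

Secondary of A: V = 120.00 × 2452/1658 = 177.47 V.
Secondary of B: V = 177.47 × 1325/1557 = 151.02 V.
Secondary of C: V = 151.02 × 2032/820 = 374.24 V.
I_load = 374.24/101 = 3.7054 A, so P_out = 374.24 × 3.7054 = 1386.7 W.
All ideal ⇒ P_in = P_out, so I_supply = 1386.7/120 = 11.6 A.

I_supply ≈ 11.6 A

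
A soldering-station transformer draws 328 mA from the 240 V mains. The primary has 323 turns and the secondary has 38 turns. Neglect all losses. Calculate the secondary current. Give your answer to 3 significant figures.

I_s ≈ 2.79 A

I_s/I_p = N_p/N_s, so I_s = 0.328 × 323/38 = 2.79 A.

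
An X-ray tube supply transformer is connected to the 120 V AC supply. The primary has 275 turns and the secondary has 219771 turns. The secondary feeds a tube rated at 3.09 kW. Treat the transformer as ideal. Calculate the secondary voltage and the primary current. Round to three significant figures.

V_s ≈ 95900 V, I_p ≈ 25.8 A

V_s = V_p × N_s/N_p = 120 × 219771/275 = 95900 V.
I_s = P/V_s = 3090/95900 = 0.032221 A.
I_p = I_s × N_s/N_p = 0.032221 × 219771/275 = 25.8 A.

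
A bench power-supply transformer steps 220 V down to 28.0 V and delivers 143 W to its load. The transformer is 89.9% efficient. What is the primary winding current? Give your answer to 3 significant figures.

I_p ≈ 0.723 A

P_in = P_out/η = 143/0.899 = 159.07 W.
I_p = P_in/V_p = 159.07/220 = 0.723 A.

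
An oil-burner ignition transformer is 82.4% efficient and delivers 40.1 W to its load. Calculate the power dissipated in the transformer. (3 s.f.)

P_loss ≈ 8.57 W

P_in = P_out/η = 40.1/0.824 = 48.6650 W.
P_loss = P_in − P_out = 48.6650 − 40.1 = 8.57 W.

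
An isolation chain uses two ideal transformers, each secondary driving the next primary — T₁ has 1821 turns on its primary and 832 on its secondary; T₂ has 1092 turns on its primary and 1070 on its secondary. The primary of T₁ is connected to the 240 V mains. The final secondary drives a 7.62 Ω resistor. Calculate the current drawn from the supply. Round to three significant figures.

Secondary of T₁: V = 240.00 × 832/1821 = 109.65 V.
Secondary of T₂: V = 109.65 × 1070/1092 = 107.44 V.
I_load = 107.44/7.62 = 14.100 A, so P_out = 107.44 × 14.100 = 1515.0 W.
All ideal ⇒ P_in = P_out, so I_supply = 1515.0/240 = 6.31 A.

I_supply ≈ 6.31 A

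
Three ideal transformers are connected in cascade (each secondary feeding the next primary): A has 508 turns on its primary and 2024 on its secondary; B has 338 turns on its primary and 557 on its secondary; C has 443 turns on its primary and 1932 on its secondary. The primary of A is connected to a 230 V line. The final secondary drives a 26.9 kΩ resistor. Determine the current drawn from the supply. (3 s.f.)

Secondary of A: V = 230.00 × 2024/508 = 916.38 V.
Secondary of B: V = 916.38 × 557/338 = 1510.1 V.
Secondary of C: V = 1510.1 × 1932/443 = 6585.9 V.
I_load = 6585.9/26900 = 0.24483 A, so P_out = 6585.9 × 0.24483 = 1612.4 W.
All ideal ⇒ P_in = P_out, so I_supply = 1612.4/230 = 7.01 A.

I_supply ≈ 7.01 A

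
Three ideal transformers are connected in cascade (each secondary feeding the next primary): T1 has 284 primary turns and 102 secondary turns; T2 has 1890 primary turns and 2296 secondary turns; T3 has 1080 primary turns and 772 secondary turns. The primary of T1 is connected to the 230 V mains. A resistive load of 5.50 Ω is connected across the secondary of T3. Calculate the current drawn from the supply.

I_supply ≈ 4.07 A

After T1: V = 230.00 × 102/284 = 82.606 V.
After T2: V = 82.606 × 2296/1890 = 100.35 V.
After T3: V = 100.35 × 772/1080 = 71.732 V.
I_load = 71.732/5.50 = 13.042 A, so P_out = 71.732 × 13.042 = 935.54 W.
All ideal ⇒ P_in = P_out, so I_supply = 935.54/230 = 4.07 A.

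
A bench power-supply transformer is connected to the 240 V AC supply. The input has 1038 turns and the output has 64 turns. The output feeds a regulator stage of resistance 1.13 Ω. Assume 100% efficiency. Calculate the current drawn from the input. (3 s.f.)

V_out = V_in × N_out/N_in = 240 × 64/1038 = 14.798 V.
I_out = V_out/R = 14.798/1.13 = 13.095 A.
For an ideal transformer I_in N_in = I_out N_out, so I_in = 13.095 × 64/1038 = 0.807 A.

I_in ≈ 0.807 A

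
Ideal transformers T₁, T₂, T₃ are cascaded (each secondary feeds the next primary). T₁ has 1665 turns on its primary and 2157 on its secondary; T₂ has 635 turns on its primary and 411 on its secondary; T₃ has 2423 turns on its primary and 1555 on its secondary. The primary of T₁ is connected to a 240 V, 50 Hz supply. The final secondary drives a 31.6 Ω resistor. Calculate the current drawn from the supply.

After T₁: V = 240.00 × 2157/1665 = 310.92 V.
After T₂: V = 310.92 × 411/635 = 201.24 V.
After T₃: V = 201.24 × 1555/2423 = 129.15 V.
I_load = 129.15/31.6 = 4.0870 A, so P_out = 129.15 × 4.0870 = 527.83 W.
All ideal ⇒ P_in = P_out, so I_supply = 527.83/240 = 2.20 A.

I_supply ≈ 2.20 A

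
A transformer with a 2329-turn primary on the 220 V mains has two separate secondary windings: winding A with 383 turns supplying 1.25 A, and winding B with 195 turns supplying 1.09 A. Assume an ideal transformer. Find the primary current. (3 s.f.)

V_A = 220 × 383/2329 = 36.179 V; V_B = 220 × 195/2329 = 18.420 V.
P_out = V_A I_A + V_B I_B = 36.179×1.25 + 18.420×1.09 = 45.223 + 20.078 = 65.301 W.
Ideal ⇒ P_in = P_out, so I_p = P_out/V_p = 65.301/220 = 0.297 A.

I_p ≈ 0.297 A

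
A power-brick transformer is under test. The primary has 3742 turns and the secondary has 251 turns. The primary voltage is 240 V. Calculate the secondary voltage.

V_s ≈ 16.1 V

V_s/V_p = N_s/N_p, so V_s = 240 × 251/3742 = 16.1 V.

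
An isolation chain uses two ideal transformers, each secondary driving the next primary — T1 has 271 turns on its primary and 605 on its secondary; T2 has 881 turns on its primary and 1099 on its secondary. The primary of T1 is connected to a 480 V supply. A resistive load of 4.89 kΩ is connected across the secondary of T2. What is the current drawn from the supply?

I_supply ≈ 0.761 A

Secondary of T1: V = 480.00 × 605/271 = 1071.6 V.
Secondary of T2: V = 1071.6 × 1099/881 = 1336.7 V.
I_load = 1336.7/4890 = 0.27336 A, so P_out = 1336.7 × 0.27336 = 365.42 W.
All ideal ⇒ P_in = P_out, so I_supply = 365.42/480 = 0.761 A.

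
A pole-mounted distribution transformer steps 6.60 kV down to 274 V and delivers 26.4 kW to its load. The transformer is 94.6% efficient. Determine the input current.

I_in ≈ 4.23 A

P_in = P_out/η = 26400/0.946 = 27907 W.
I_in = P_in/V_in = 27907/6600 = 4.23 A.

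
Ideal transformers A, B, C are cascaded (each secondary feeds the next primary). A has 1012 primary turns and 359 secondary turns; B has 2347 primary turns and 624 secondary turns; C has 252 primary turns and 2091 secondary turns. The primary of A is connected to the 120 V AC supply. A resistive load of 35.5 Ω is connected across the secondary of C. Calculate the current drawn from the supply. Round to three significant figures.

Secondary of A: V = 120.00 × 359/1012 = 42.569 V.
Secondary of B: V = 42.569 × 624/2347 = 11.318 V.
Secondary of C: V = 11.318 × 2091/252 = 93.912 V.
I_load = 93.912/35.5 = 2.6454 A, so P_out = 93.912 × 2.6454 = 248.43 W.
All ideal ⇒ P_in = P_out, so I_supply = 248.43/120 = 2.07 A.

I_supply ≈ 2.07 A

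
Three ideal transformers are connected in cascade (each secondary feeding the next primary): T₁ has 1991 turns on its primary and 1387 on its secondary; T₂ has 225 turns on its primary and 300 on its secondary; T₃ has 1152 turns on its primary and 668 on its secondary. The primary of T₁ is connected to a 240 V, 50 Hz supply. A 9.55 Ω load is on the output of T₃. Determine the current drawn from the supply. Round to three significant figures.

After T₁: V = 240.00 × 1387/1991 = 167.19 V.
After T₂: V = 167.19 × 300/225 = 222.92 V.
After T₃: V = 222.92 × 668/1152 = 129.26 V.
I_load = 129.26/9.55 = 13.536 A, so P_out = 129.26 × 13.536 = 1749.7 W.
All ideal ⇒ P_in = P_out, so I_supply = 1749.7/240 = 7.29 A.

I_supply ≈ 7.29 A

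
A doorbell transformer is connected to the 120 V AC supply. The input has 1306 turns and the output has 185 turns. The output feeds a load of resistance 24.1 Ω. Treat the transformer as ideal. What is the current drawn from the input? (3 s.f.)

I_in ≈ 0.0999 A

V_out = V_in × N_out/N_in = 120 × 185/1306 = 16.998 V.
I_out = V_out/R = 16.998/24.1 = 0.70533 A.
For an ideal transformer I_in N_in = I_out N_out, so I_in = 0.70533 × 185/1306 = 0.0999 A.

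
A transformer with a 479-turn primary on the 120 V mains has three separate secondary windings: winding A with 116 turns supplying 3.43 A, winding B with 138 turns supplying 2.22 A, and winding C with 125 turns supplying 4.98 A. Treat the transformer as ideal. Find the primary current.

V_A = 120 × 116/479 = 29.061 V; V_B = 120 × 138/479 = 34.572 V; V_C = 120 × 125/479 = 31.315 V.
P_out = V_A I_A + V_B I_B + V_C I_C = 29.061×3.43 + 34.572×2.22 + 31.315×4.98 = 99.678 + 76.750 + 155.95 = 332.38 W.
Ideal ⇒ P_in = P_out, so I_p = P_out/V_p = 332.38/120 = 2.77 A.

I_p ≈ 2.77 A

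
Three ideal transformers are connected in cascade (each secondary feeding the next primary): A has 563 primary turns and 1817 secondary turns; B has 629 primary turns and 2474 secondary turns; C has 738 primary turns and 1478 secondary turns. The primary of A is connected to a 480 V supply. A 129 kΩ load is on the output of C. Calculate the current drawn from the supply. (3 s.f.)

Secondary of A: V = 480.00 × 1817/563 = 1549.1 V.
Secondary of B: V = 1549.1 × 2474/629 = 6093.1 V.
Secondary of C: V = 6093.1 × 1478/738 = 12203 V.
I_load = 12203/129000 = 0.094594 A, so P_out = 12203 × 0.094594 = 1154.3 W.
All ideal ⇒ P_in = P_out, so I_supply = 1154.3/480 = 2.40 A.

I_supply ≈ 2.40 A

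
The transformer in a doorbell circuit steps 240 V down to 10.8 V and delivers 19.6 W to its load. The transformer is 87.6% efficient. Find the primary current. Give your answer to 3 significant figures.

P_in = P_out/η = 19.6/0.876 = 22.374 W.
I_p = P_in/V_p = 22.374/240 = 0.0932 A.

I_p ≈ 0.0932 A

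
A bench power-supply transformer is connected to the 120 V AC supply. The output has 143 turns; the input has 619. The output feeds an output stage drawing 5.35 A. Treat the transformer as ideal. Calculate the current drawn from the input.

For an ideal transformer I_in N_in = I_out N_out, so I_in = 5.35 × 143/619 = 1.24 A.

I_in ≈ 1.24 A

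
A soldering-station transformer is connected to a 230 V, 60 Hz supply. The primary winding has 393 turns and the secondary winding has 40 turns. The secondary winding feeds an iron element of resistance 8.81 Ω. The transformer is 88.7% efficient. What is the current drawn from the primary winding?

I_p ≈ 0.305 A

V_s = 230 × 40/393 = 23.410 V.
I_s = V_s/R = 23.410/8.81 = 2.6572 A.
P_out = V_s I_s = 23.410 × 2.6572 = 62.203 W.
P_in = P_out/η = 62.203/0.887 = 70.128 W.
I_p = P_in/V_p = 70.128/230 = 0.305 A.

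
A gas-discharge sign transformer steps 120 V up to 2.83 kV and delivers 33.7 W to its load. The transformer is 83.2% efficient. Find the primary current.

I_p ≈ 0.338 A

P_in = P_out/η = 33.7/0.832 = 40.505 W.
I_p = P_in/V_p = 40.505/120 = 0.338 A.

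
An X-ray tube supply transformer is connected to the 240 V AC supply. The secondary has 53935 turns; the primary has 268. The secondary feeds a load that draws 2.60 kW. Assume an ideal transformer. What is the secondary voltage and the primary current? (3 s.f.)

V_s = V_p × N_s/N_p = 240 × 53935/268 = 48300 V.
I_s = P/V_s = 2600/48300 = 0.053830 A.
I_p = I_s × N_s/N_p = 0.053830 × 53935/268 = 10.8 A.

V_s ≈ 48300 V, I_p ≈ 10.8 A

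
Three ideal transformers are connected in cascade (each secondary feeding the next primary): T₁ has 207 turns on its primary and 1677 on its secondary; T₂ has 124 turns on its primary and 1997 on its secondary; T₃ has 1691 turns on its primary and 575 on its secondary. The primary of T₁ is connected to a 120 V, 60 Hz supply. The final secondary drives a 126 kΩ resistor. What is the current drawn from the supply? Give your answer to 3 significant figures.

Secondary of T₁: V = 120.00 × 1677/207 = 972.17 V.
Secondary of T₂: V = 972.17 × 1997/124 = 15657 V.
Secondary of T₃: V = 15657 × 575/1691 = 5323.8 V.
I_load = 5323.8/126000 = 0.042253 A, so P_out = 5323.8 × 0.042253 = 224.95 W.
All ideal ⇒ P_in = P_out, so I_supply = 224.95/120 = 1.87 A.

I_supply ≈ 1.87 A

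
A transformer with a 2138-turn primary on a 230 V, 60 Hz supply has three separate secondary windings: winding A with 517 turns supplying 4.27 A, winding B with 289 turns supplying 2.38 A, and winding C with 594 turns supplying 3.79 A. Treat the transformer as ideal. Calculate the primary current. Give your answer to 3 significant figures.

I_p ≈ 2.41 A

V_A = 230 × 517/2138 = 55.617 V; V_B = 230 × 289/2138 = 31.090 V; V_C = 230 × 594/2138 = 63.901 V.
P_out = V_A I_A + V_B I_B + V_C I_C = 55.617×4.27 + 31.090×2.38 + 63.901×3.79 = 237.49 + 73.994 + 242.18 = 553.66 W.
Ideal ⇒ P_in = P_out, so I_p = P_out/V_p = 553.66/230 = 2.41 A.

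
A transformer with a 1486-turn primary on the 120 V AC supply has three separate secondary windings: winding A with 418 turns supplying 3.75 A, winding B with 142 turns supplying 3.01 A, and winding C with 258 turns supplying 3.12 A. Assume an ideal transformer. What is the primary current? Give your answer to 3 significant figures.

I_p ≈ 1.88 A

V_A = 120 × 418/1486 = 33.755 V; V_B = 120 × 142/1486 = 11.467 V; V_C = 120 × 258/1486 = 20.834 V.
P_out = V_A I_A + V_B I_B + V_C I_C = 33.755×3.75 + 11.467×3.01 + 20.834×3.12 = 126.58 + 34.516 + 65.003 = 226.10 W.
Ideal ⇒ P_in = P_out, so I_p = P_out/V_p = 226.10/120 = 1.88 A.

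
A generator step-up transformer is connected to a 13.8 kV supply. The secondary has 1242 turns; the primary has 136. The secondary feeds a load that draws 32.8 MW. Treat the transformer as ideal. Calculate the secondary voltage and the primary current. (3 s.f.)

V_s = V_p × N_s/N_p = 13800 × 1242/136 = 126030 V.
I_s = P/V_s = 3.28×10^7/126030 = 260.26 A.
I_p = I_s × N_s/N_p = 260.26 × 1242/136 = 2380 A.

V_s ≈ 126000 V, I_p ≈ 2380 A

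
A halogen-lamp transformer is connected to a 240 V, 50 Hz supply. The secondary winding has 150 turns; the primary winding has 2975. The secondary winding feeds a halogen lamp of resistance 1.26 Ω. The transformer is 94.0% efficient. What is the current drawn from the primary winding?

V_s = 240 × 150/2975 = 12.101 V.
I_s = V_s/R = 12.101/1.26 = 9.6038 A.
P_out = V_s I_s = 12.101 × 9.6038 = 116.21 W.
P_in = P_out/η = 116.21/0.940 = 123.63 W.
I_p = P_in/V_p = 123.63/240 = 0.515 A.

I_p ≈ 0.515 A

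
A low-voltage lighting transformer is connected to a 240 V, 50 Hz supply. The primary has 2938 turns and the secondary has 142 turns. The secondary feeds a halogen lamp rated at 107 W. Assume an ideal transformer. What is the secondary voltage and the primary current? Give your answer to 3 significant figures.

V_s = V_p × N_s/N_p = 240 × 142/2938 = 11.600 V.
I_s = P/V_s = 107/11.600 = 9.2244 A.
I_p = I_s × N_s/N_p = 9.2244 × 142/2938 = 0.446 A.

V_s ≈ 11.6 V, I_p ≈ 0.446 A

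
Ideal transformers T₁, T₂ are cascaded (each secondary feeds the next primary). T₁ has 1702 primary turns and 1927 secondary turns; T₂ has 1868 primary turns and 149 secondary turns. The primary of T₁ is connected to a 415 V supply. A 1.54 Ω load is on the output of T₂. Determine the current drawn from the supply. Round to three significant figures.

Secondary of T₁: V = 415.00 × 1927/1702 = 469.86 V.
Secondary of T₂: V = 469.86 × 149/1868 = 37.478 V.
I_load = 37.478/1.54 = 24.337 A, so P_out = 37.478 × 24.337 = 912.09 W.
All ideal ⇒ P_in = P_out, so I_supply = 912.09/415 = 2.20 A.

I_supply ≈ 2.20 A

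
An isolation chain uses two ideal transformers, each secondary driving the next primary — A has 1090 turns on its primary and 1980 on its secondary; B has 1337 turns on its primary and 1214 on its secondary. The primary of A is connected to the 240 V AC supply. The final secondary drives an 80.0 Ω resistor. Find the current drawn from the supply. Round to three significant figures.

Secondary of A: V = 240.00 × 1980/1090 = 435.96 V.
Secondary of B: V = 435.96 × 1214/1337 = 395.86 V.
I_load = 395.86/80.0 = 4.9482 A, so P_out = 395.86 × 4.9482 = 1958.8 W.
All ideal ⇒ P_in = P_out, so I_supply = 1958.8/240 = 8.16 A.

I_supply ≈ 8.16 A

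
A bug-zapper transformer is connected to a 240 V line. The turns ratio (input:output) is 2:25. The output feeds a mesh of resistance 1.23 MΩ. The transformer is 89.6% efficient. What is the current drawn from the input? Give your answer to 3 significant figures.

I_in ≈ 0.0340 A

V_out = 240 × 25/2 = 3000.0 V.
I_out = V_out/R = 3000.0/(1.23×10^6) = 0.0024390 A.
P_out = V_out I_out = 3000.0 × 0.0024390 = 7.3171 W.
P_in = P_out/η = 7.3171/0.896 = 8.1664 W.
I_in = P_in/V_in = 8.1664/240 = 0.0340 A.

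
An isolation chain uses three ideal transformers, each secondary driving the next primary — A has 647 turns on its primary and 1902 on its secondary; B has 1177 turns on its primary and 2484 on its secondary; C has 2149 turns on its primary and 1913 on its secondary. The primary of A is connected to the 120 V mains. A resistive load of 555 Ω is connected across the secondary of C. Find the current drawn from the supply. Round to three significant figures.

I_supply ≈ 6.59 A

After A: V = 120.00 × 1902/647 = 352.77 V.
After B: V = 352.77 × 2484/1177 = 744.50 V.
After C: V = 744.50 × 1913/2149 = 662.74 V.
I_load = 662.74/555 = 1.1941 A, so P_out = 662.74 × 1.1941 = 791.39 W.
All ideal ⇒ P_in = P_out, so I_supply = 791.39/120 = 6.59 A.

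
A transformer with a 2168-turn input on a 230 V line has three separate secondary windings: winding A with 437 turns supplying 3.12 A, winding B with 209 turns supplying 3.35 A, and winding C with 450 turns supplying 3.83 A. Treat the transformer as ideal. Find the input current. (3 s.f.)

I_in ≈ 1.75 A

V_A = 230 × 437/2168 = 46.361 V; V_B = 230 × 209/2168 = 22.173 V; V_C = 230 × 450/2168 = 47.740 V.
P_out = V_A I_A + V_B I_B + V_C I_C = 46.361×3.12 + 22.173×3.35 + 47.740×3.83 = 144.65 + 74.278 + 182.84 = 401.77 W.
Ideal ⇒ P_in = P_out, so I_in = P_out/V_in = 401.77/230 = 1.75 A.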